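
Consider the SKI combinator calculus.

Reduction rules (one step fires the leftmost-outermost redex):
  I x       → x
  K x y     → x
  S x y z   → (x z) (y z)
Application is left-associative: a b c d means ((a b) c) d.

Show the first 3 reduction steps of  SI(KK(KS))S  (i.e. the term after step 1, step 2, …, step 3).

  start: SI(KK(KS))S
  →1  IS(KK(KS)S)
  →2  S(KK(KS)S)
  →3  S(KS)

Answer: after 3 steps: S(KS)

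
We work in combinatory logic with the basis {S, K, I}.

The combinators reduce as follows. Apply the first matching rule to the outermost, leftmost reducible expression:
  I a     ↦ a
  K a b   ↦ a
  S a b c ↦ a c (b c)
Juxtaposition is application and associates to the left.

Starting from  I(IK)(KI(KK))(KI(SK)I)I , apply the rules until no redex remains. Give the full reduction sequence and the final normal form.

  start: I(IK)(KI(KK))(KI(SK)I)I
  →1  IK(KI(KK))(KI(SK)I)I
  →2  K(KI(KK))(KI(SK)I)I
  →3  KI(KK)I
  →4  II
  →5  I

Answer: normal form = I  (in 5 steps)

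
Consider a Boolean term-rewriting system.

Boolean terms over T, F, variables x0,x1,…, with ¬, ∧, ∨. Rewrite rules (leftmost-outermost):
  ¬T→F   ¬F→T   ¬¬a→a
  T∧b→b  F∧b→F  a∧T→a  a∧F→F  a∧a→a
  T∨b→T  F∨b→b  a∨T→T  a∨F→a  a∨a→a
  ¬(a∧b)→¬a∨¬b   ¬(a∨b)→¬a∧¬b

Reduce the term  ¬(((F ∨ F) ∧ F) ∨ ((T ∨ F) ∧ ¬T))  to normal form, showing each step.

Answer: normal form = T  (in 13 steps)

Working:
  start: ¬(((F ∨ F) ∧ F) ∨ ((T ∨ F) ∧ ¬T))
  [1] ¬((F ∨ F) ∧ F) ∧ ¬((T ∨ F) ∧ ¬T)
  [2] (¬(F ∨ F) ∨ ¬F) ∧ ¬((T ∨ F) ∧ ¬T)
  [3] ((¬F ∧ ¬F) ∨ ¬F) ∧ ¬((T ∨ F) ∧ ¬T)
  [4] (¬F ∨ ¬F) ∧ ¬((T ∨ F) ∧ ¬T)
  [5] ¬F ∧ ¬((T ∨ F) ∧ ¬T)
  [6] T ∧ ¬((T ∨ F) ∧ ¬T)
  [7] ¬((T ∨ F) ∧ ¬T)
  [8] ¬(T ∨ F) ∨ ¬¬T
  [9] (¬T ∧ ¬F) ∨ ¬¬T
  [10] (F ∧ ¬F) ∨ ¬¬T
  [11] F ∨ ¬¬T
  [12] ¬¬T
  [13] T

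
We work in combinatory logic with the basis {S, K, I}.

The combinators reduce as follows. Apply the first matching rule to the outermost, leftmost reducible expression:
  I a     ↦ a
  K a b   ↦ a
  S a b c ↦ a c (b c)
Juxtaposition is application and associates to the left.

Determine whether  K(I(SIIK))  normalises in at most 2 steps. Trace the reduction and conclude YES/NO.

Answer: NO — after 2 steps the term is K(IK(IK)), not yet normal

Working:
  start: K(I(SIIK))
  step 1: K(SIIK)
  step 2: K(IK(IK))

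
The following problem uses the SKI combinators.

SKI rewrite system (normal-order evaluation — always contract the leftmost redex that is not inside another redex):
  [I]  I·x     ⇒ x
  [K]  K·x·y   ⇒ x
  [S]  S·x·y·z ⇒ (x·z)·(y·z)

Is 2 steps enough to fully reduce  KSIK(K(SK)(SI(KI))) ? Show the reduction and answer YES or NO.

Answer: YES — reaches normal form SK(SK) in 2 ≤ 2 steps

Derivation:
  start: KSIK(K(SK)(SI(KI)))
  →1  SK(K(SK)(SI(KI)))
  →2  SK(SK)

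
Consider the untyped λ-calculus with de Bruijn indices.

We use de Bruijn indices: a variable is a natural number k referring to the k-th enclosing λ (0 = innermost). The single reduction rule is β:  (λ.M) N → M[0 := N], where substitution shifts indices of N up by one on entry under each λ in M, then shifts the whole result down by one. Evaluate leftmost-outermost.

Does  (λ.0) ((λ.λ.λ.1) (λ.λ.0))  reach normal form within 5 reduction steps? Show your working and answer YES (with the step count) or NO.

  start: (λ.0) ((λ.λ.λ.1) (λ.λ.0))
  step 1: (λ.λ.λ.1) (λ.λ.0)
  step 2: λ.λ.1

Answer: YES — reaches normal form λ.λ.1 in 2 ≤ 5 steps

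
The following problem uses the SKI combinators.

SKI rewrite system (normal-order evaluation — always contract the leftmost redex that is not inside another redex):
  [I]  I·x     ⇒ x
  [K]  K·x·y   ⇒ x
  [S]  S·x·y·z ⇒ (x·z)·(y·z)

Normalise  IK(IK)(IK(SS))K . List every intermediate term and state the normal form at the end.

  start: IK(IK)(IK(SS))K
  [1] K(IK)(IK(SS))K
  [2] IKK
  [3] KK

Answer: normal form = KK  (in 3 steps)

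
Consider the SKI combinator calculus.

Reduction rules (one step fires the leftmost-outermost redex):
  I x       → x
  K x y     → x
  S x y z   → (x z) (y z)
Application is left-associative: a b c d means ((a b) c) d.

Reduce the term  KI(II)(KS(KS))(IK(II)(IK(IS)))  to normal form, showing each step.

  start: KI(II)(KS(KS))(IK(II)(IK(IS)))
  →1  I(KS(KS))(IK(II)(IK(IS)))
  →2  KS(KS)(IK(II)(IK(IS)))
  →3  S(IK(II)(IK(IS)))
  →4  S(K(II)(IK(IS)))
  →5  S(II)
  →6  SI

Answer: normal form = SI  (in 6 steps)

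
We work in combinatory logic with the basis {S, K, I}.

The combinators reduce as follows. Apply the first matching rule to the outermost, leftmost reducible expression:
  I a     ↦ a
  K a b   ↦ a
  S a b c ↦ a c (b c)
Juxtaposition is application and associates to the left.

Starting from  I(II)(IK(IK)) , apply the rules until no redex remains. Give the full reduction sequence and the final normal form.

  start: I(II)(IK(IK))
  →1  II(IK(IK))
  →2  I(IK(IK))
  →3  IK(IK)
  →4  K(IK)
  →5  KK

Answer: normal form = KK  (in 5 steps)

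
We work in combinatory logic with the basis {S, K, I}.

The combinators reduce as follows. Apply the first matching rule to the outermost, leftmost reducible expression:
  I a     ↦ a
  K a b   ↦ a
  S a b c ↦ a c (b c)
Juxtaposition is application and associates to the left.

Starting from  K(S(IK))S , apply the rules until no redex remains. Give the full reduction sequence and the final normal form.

  start: K(S(IK))S
  step 1: S(IK)
  step 2: SK

Answer: normal form = SK  (in 2 steps)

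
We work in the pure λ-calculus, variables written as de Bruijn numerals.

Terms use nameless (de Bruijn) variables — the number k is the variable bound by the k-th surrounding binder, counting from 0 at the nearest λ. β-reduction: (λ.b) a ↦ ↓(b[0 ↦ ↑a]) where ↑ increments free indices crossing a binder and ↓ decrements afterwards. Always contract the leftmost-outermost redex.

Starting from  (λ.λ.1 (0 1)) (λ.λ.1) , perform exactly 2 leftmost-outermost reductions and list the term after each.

  start: (λ.λ.1 (0 1)) (λ.λ.1)
  →1  λ.(λ.λ.1) (0 (λ.λ.1))
  →2  λ.λ.1 (λ.λ.1)

Answer: after 2 steps: λ.λ.1 (λ.λ.1)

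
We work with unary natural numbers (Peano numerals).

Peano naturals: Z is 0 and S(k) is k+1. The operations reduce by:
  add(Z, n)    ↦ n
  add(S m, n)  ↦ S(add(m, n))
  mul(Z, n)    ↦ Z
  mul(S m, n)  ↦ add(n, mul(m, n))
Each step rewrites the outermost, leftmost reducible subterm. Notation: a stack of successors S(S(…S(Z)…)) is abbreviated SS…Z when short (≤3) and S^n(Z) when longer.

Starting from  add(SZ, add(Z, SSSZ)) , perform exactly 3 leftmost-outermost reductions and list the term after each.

  start: add(SZ, add(Z, SSSZ))
  →1  S(add(Z, add(Z, SSSZ)))
  →2  S(add(Z, SSSZ))
  →3  S^4(Z)

Answer: after 3 steps: S^4(Z)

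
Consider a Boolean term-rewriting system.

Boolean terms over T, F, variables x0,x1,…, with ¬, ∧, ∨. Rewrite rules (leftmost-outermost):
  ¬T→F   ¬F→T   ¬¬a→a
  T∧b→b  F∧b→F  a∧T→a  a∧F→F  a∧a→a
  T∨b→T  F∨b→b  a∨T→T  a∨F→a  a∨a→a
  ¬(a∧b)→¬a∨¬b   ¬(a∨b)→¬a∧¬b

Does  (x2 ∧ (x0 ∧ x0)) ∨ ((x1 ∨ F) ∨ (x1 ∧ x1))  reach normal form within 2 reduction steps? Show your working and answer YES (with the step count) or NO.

  start: (x2 ∧ (x0 ∧ x0)) ∨ ((x1 ∨ F) ∨ (x1 ∧ x1))
  step 1: (x2 ∧ x0) ∨ ((x1 ∨ F) ∨ (x1 ∧ x1))
  step 2: (x2 ∧ x0) ∨ (x1 ∨ (x1 ∧ x1))

Answer: NO — after 2 steps the term is (x2 ∧ x0) ∨ (x1 ∨ (x1 ∧ x1)), not yet normal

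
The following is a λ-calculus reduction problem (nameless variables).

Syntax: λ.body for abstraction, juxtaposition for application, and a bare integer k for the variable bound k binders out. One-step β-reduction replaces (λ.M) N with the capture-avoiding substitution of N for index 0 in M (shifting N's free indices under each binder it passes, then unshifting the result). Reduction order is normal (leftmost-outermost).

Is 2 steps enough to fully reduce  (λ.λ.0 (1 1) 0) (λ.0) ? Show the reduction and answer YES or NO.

  start: (λ.λ.0 (1 1) 0) (λ.0)
  [1] λ.0 ((λ.0) (λ.0)) 0
  [2] λ.0 (λ.0) 0

Answer: YES — reaches normal form λ.0 (λ.0) 0 in 2 ≤ 2 steps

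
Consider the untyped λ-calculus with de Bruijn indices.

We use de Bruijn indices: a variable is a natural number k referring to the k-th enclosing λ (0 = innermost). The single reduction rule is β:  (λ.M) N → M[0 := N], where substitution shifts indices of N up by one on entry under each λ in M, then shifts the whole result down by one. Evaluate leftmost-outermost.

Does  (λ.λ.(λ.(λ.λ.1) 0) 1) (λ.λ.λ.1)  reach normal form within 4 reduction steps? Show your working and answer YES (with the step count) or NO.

  start: (λ.λ.(λ.(λ.λ.1) 0) 1) (λ.λ.λ.1)
  step 1: λ.(λ.(λ.λ.1) 0) (λ.λ.λ.1)
  step 2: λ.(λ.λ.1) (λ.λ.λ.1)
  step 3: λ.λ.λ.λ.λ.1

Answer: YES — reaches normal form λ.λ.λ.λ.λ.1 in 3 ≤ 4 steps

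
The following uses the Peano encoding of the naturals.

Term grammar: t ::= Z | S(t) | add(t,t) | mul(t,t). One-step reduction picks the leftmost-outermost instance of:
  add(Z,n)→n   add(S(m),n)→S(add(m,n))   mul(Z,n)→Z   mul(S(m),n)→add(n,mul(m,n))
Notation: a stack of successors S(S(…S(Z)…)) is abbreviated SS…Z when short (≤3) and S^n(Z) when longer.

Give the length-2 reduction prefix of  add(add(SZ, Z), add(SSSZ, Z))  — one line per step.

Answer: after 2 steps: S(add(add(Z, Z), add(SSSZ, Z)))

Reduction:
  start: add(add(SZ, Z), add(SSSZ, Z))
  step 1: add(S(add(Z, Z)), add(SSSZ, Z))
  step 2: S(add(add(Z, Z), add(SSSZ, Z)))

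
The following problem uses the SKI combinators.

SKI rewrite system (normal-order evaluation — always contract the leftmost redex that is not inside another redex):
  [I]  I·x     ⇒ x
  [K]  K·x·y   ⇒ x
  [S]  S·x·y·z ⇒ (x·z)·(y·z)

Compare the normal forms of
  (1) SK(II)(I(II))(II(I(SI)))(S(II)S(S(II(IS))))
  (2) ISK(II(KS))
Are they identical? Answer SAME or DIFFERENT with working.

Term A:
  start: SK(II)(I(II))(II(I(SI)))(S(II)S(S(II(IS))))
  [1] K(I(II))(II(I(II)))(II(I(SI)))(S(II)S(S(II(IS))))
  [2] I(II)(II(I(SI)))(S(II)S(S(II(IS))))
  [3] II(II(I(SI)))(S(II)S(S(II(IS))))
  [4] I(II(I(SI)))(S(II)S(S(II(IS))))
  [5] II(I(SI))(S(II)S(S(II(IS))))
  [6] I(I(SI))(S(II)S(S(II(IS))))
  [7] I(SI)(S(II)S(S(II(IS))))
  [8] SI(S(II)S(S(II(IS))))
  [9] SI(II(S(II(IS)))(S(S(II(IS)))))
  [10] SI(I(S(II(IS)))(S(S(II(IS)))))
  [11] SI(S(II(IS))(S(S(II(IS)))))
  [12] SI(S(I(IS))(S(S(II(IS)))))
  [13] SI(S(IS)(S(S(II(IS)))))
  [14] SI(SS(S(S(II(IS)))))
  [15] SI(SS(S(S(I(IS)))))
  [16] SI(SS(S(S(IS))))
  [17] SI(SS(S(SS)))

Term B:
  start: ISK(II(KS))
  [1] SK(II(KS))
  [2] SK(I(KS))
  [3] SK(KS)

Answer: DIFFERENT — A ⇓ SI(SS(S(SS))), B ⇓ SK(KS)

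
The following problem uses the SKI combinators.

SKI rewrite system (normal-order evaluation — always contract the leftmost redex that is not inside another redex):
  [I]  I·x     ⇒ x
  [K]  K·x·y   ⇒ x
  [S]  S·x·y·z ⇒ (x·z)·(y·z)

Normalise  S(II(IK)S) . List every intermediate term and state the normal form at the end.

  start: S(II(IK)S)
  step 1: S(I(IK)S)
  step 2: S(IKS)
  step 3: S(KS)

Answer: normal form = S(KS)  (in 3 steps)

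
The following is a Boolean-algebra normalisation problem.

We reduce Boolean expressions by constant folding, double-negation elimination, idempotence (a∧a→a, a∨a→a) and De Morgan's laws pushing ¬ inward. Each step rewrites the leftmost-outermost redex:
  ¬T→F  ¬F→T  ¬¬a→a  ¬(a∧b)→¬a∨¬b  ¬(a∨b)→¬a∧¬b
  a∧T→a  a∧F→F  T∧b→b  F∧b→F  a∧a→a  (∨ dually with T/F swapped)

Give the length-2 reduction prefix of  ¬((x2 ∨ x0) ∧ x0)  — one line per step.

Answer: after 2 steps: (¬x2 ∧ ¬x0) ∨ ¬x0

Derivation:
  start: ¬((x2 ∨ x0) ∧ x0)
  [1] ¬(x2 ∨ x0) ∨ ¬x0
  [2] (¬x2 ∧ ¬x0) ∨ ¬x0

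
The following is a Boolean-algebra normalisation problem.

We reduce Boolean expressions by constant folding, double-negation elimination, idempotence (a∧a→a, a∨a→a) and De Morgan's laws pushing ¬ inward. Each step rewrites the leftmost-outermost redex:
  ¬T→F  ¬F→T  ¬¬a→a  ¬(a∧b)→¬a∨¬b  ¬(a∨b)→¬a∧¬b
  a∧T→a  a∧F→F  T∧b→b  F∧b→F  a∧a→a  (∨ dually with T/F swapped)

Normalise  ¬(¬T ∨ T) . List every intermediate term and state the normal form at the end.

  start: ¬(¬T ∨ T)
  [1] ¬¬T ∧ ¬T
  [2] T ∧ ¬T
  [3] ¬T
  [4] F

Answer: normal form = F  (in 4 steps)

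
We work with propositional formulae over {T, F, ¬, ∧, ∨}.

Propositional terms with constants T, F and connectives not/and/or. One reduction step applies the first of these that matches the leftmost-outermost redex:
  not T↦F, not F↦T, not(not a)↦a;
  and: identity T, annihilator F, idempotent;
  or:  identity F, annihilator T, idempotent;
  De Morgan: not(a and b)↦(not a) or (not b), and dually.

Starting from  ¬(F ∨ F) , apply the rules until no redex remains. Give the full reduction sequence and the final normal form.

  start: ¬(F ∨ F)
  [1] ¬F ∧ ¬F
  [2] ¬F
  [3] T

Answer: normal form = T  (in 3 steps)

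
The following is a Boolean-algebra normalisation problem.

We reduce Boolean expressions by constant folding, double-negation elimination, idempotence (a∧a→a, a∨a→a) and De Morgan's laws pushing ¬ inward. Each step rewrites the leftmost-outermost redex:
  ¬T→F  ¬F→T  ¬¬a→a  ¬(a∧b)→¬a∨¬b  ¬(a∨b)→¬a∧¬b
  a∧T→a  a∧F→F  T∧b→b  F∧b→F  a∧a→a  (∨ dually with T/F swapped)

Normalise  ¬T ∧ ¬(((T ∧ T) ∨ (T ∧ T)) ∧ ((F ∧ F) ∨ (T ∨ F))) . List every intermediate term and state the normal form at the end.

Answer: normal form = F  (in 2 steps)

Reduction:
  start: ¬T ∧ ¬(((T ∧ T) ∨ (T ∧ T)) ∧ ((F ∧ F) ∨ (T ∨ F)))
  step 1: F ∧ ¬(((T ∧ T) ∨ (T ∧ T)) ∧ ((F ∧ F) ∨ (T ∨ F)))
  step 2: F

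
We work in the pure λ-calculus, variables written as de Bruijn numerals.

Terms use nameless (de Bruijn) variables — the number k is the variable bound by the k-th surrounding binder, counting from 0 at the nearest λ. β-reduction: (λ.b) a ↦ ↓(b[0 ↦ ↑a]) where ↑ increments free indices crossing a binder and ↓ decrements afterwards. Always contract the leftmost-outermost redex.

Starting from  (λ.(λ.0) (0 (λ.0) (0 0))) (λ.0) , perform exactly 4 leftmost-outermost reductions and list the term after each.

Answer: after 4 steps: (λ.0) (λ.0)

Reduction:
  start: (λ.(λ.0) (0 (λ.0) (0 0))) (λ.0)
  →1  (λ.0) ((λ.0) (λ.0) ((λ.0) (λ.0)))
  →2  (λ.0) (λ.0) ((λ.0) (λ.0))
  →3  (λ.0) ((λ.0) (λ.0))
  →4  (λ.0) (λ.0)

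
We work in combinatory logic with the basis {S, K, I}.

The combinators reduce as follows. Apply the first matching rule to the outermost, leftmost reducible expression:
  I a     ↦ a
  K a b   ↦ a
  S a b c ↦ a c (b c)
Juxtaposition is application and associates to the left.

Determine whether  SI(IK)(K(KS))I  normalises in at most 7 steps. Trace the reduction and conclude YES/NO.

  start: SI(IK)(K(KS))I
  [1] I(K(KS))(IK(K(KS)))I
  [2] K(KS)(IK(K(KS)))I
  [3] KSI
  [4] S

Answer: YES — reaches normal form S in 4 ≤ 7 steps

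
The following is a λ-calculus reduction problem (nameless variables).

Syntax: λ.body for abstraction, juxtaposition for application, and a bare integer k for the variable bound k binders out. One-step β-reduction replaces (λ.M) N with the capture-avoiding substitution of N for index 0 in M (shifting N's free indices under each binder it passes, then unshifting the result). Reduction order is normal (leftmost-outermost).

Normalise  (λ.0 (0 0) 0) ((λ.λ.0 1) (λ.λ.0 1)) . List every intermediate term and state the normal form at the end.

  start: (λ.0 (0 0) 0) ((λ.λ.0 1) (λ.λ.0 1))
  →1  (λ.λ.0 1) (λ.λ.0 1) ((λ.λ.0 1) (λ.λ.0 1) ((λ.λ.0 1) (λ.λ.0 1))) ((λ.λ.0 1) (λ.λ.0 1))
  →2  (λ.0 (λ.λ.0 1)) ((λ.λ.0 1) (λ.λ.0 1) ((λ.λ.0 1) (λ.λ.0 1))) ((λ.λ.0 1) (λ.λ.0 1))
  →3  (λ.λ.0 1) (λ.λ.0 1) ((λ.λ.0 1) (λ.λ.0 1)) (λ.λ.0 1) ((λ.λ.0 1) (λ.λ.0 1))
  →4  (λ.0 (λ.λ.0 1)) ((λ.λ.0 1) (λ.λ.0 1)) (λ.λ.0 1) ((λ.λ.0 1) (λ.λ.0 1))
  →5  (λ.λ.0 1) (λ.λ.0 1) (λ.λ.0 1) (λ.λ.0 1) ((λ.λ.0 1) (λ.λ.0 1))
  →6  (λ.0 (λ.λ.0 1)) (λ.λ.0 1) (λ.λ.0 1) ((λ.λ.0 1) (λ.λ.0 1))
  →7  (λ.λ.0 1) (λ.λ.0 1) (λ.λ.0 1) ((λ.λ.0 1) (λ.λ.0 1))
  →8  (λ.0 (λ.λ.0 1)) (λ.λ.0 1) ((λ.λ.0 1) (λ.λ.0 1))
  →9  (λ.λ.0 1) (λ.λ.0 1) ((λ.λ.0 1) (λ.λ.0 1))
  →10  (λ.0 (λ.λ.0 1)) ((λ.λ.0 1) (λ.λ.0 1))
  →11  (λ.λ.0 1) (λ.λ.0 1) (λ.λ.0 1)
  →12  (λ.0 (λ.λ.0 1)) (λ.λ.0 1)
  →13  (λ.λ.0 1) (λ.λ.0 1)
  →14  λ.0 (λ.λ.0 1)

Answer: normal form = λ.0 (λ.λ.0 1)  (in 14 steps)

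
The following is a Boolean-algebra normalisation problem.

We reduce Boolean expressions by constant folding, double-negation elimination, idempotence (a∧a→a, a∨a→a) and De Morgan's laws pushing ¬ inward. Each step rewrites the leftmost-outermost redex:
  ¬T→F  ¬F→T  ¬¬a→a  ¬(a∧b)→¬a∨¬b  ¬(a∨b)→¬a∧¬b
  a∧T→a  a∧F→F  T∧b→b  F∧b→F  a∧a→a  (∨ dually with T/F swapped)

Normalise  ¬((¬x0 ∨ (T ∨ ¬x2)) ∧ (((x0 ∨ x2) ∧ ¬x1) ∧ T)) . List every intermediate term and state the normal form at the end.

  start: ¬((¬x0 ∨ (T ∨ ¬x2)) ∧ (((x0 ∨ x2) ∧ ¬x1) ∧ T))
  step 1: ¬(¬x0 ∨ (T ∨ ¬x2)) ∨ ¬(((x0 ∨ x2) ∧ ¬x1) ∧ T)
  step 2: (¬¬x0 ∧ ¬(T ∨ ¬x2)) ∨ ¬(((x0 ∨ x2) ∧ ¬x1) ∧ T)
  step 3: (x0 ∧ ¬(T ∨ ¬x2)) ∨ ¬(((x0 ∨ x2) ∧ ¬x1) ∧ T)
  step 4: (x0 ∧ (¬T ∧ ¬¬x2)) ∨ ¬(((x0 ∨ x2) ∧ ¬x1) ∧ T)
  step 5: (x0 ∧ (F ∧ ¬¬x2)) ∨ ¬(((x0 ∨ x2) ∧ ¬x1) ∧ T)
  step 6: (x0 ∧ F) ∨ ¬(((x0 ∨ x2) ∧ ¬x1) ∧ T)
  step 7: F ∨ ¬(((x0 ∨ x2) ∧ ¬x1) ∧ T)
  step 8: ¬(((x0 ∨ x2) ∧ ¬x1) ∧ T)
  step 9: ¬((x0 ∨ x2) ∧ ¬x1) ∨ ¬T
  step 10: (¬(x0 ∨ x2) ∨ ¬¬x1) ∨ ¬T
  step 11: ((¬x0 ∧ ¬x2) ∨ ¬¬x1) ∨ ¬T
  step 12: ((¬x0 ∧ ¬x2) ∨ x1) ∨ ¬T
  step 13: ((¬x0 ∧ ¬x2) ∨ x1) ∨ F
  step 14: (¬x0 ∧ ¬x2) ∨ x1

Answer: normal form = (¬x0 ∧ ¬x2) ∨ x1  (in 14 steps)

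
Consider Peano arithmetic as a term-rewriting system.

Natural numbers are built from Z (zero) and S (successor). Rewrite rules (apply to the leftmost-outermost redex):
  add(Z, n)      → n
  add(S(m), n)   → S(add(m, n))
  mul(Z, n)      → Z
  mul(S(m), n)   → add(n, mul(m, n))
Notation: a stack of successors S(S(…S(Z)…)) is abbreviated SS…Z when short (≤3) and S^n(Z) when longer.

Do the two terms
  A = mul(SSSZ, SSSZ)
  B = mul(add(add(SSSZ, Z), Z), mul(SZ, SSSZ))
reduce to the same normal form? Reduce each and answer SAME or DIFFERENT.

Answer: SAME — A ⇓ S^9(Z), B ⇓ S^9(Z)

Working:
Term A:
  start: mul(SSSZ, SSSZ)
  [1] add(SSSZ, mul(SSZ, SSSZ))
  [2] S(add(SSZ, mul(SSZ, SSSZ)))
  [3] S(S(add(SZ, mul(SSZ, SSSZ))))
  [4] S(S(S(add(Z, mul(SSZ, SSSZ)))))
  [5] S(S(S(mul(SSZ, SSSZ))))
  [6] S(S(S(add(SSSZ, mul(SZ, SSSZ)))))
  [7] S(S(S(S(add(SSZ, mul(SZ, SSSZ))))))
  [8] S(S(S(S(S(add(SZ, mul(SZ, SSSZ)))))))
  [9] S(S(S(S(S(S(add(Z, mul(SZ, SSSZ))))))))
  [10] S(S(S(S(S(S(mul(SZ, SSSZ)))))))
  [11] S(S(S(S(S(S(add(SSSZ, mul(Z, SSSZ))))))))
  [12] S(S(S(S(S(S(S(add(SSZ, mul(Z, SSSZ)))))))))
  [13] S(S(S(S(S(S(S(S(add(SZ, mul(Z, SSSZ))))))))))
  [14] S(S(S(S(S(S(S(S(S(add(Z, mul(Z, SSSZ)))))))))))
  [15] S(S(S(S(S(S(S(S(S(mul(Z, SSSZ))))))))))
  [16] S^9(Z)

Term B:
  start: mul(add(add(SSSZ, Z), Z), mul(SZ, SSSZ))
  [1] mul(add(S(add(SSZ, Z)), Z), mul(SZ, SSSZ))
  [2] mul(S(add(add(SSZ, Z), Z)), mul(SZ, SSSZ))
  [3] add(mul(SZ, SSSZ), mul(add(add(SSZ, Z), Z), mul(SZ, SSSZ)))
  [4] add(add(SSSZ, mul(Z, SSSZ)), mul(add(add(SSZ, Z), Z), mul(SZ, SSSZ)))
  [5] add(S(add(SSZ, mul(Z, SSSZ))), mul(add(add(SSZ, Z), Z), mul(SZ, SSSZ)))
  [6] S(add(add(SSZ, mul(Z, SSSZ)), mul(add(add(SSZ, Z), Z), mul(SZ, SSSZ))))
  [7] S(add(S(add(SZ, mul(Z, SSSZ))), mul(add(add(SSZ, Z), Z), mul(SZ, SSSZ))))
  [8] S(S(add(add(SZ, mul(Z, SSSZ)), mul(add(add(SSZ, Z), Z), mul(SZ, SSSZ)))))
  [9] S(S(add(S(add(Z, mul(Z, SSSZ))), mul(add(add(SSZ, Z), Z), mul(SZ, SSSZ)))))
  [10] S(S(S(add(add(Z, mul(Z, SSSZ)), mul(add(add(SSZ, Z), Z), mul(SZ, SSSZ))))))
  [11] S(S(S(add(mul(Z, SSSZ), mul(add(add(SSZ, Z), Z), mul(SZ, SSSZ))))))
  [12] S(S(S(add(Z, mul(add(add(SSZ, Z), Z), mul(SZ, SSSZ))))))
  [13] S(S(S(mul(add(add(SSZ, Z), Z), mul(SZ, SSSZ)))))
  [14] S(S(S(mul(add(S(add(SZ, Z)), Z), mul(SZ, SSSZ)))))
  [15] S(S(S(mul(S(add(add(SZ, Z), Z)), mul(SZ, SSSZ)))))
  [16] S(S(S(add(mul(SZ, SSSZ), mul(add(add(SZ, Z), Z), mul(SZ, SSSZ))))))
  [17] S(S(S(add(add(SSSZ, mul(Z, SSSZ)), mul(add(add(SZ, Z), Z), mul(SZ, SSSZ))))))
  [18] S(S(S(add(S(add(SSZ, mul(Z, SSSZ))), mul(add(add(SZ, Z), Z), mul(SZ, SSSZ))))))
  [19] S(S(S(S(add(add(SSZ, mul(Z, SSSZ)), mul(add(add(SZ, Z), Z), mul(SZ, SSSZ)))))))
  [20] S(S(S(S(add(S(add(SZ, mul(Z, SSSZ))), mul(add(add(SZ, Z), Z), mul(SZ, SSSZ)))))))
  [21] S(S(S(S(S(add(add(SZ, mul(Z, SSSZ)), mul(add(add(SZ, Z), Z), mul(SZ, SSSZ))))))))
  [22] S(S(S(S(S(add(S(add(Z, mul(Z, SSSZ))), mul(add(add(SZ, Z), Z), mul(SZ, SSSZ))))))))
  [23] S(S(S(S(S(S(add(add(Z, mul(Z, SSSZ)), mul(add(add(SZ, Z), Z), mul(SZ, SSSZ)))))))))
  [24] S(S(S(S(S(S(add(mul(Z, SSSZ), mul(add(add(SZ, Z), Z), mul(SZ, SSSZ)))))))))
  [25] S(S(S(S(S(S(add(Z, mul(add(add(SZ, Z), Z), mul(SZ, SSSZ)))))))))
  [26] S(S(S(S(S(S(mul(add(add(SZ, Z), Z), mul(SZ, SSSZ))))))))
  [27] S(S(S(S(S(S(mul(add(S(add(Z, Z)), Z), mul(SZ, SSSZ))))))))
  [28] S(S(S(S(S(S(mul(S(add(add(Z, Z), Z)), mul(SZ, SSSZ))))))))
  [29] S(S(S(S(S(S(add(mul(SZ, SSSZ), mul(add(add(Z, Z), Z), mul(SZ, SSSZ)))))))))
  [30] S(S(S(S(S(S(add(add(SSSZ, mul(Z, SSSZ)), mul(add(add(Z, Z), Z), mul(SZ, SSSZ)))))))))
  [31] S(S(S(S(S(S(add(S(add(SSZ, mul(Z, SSSZ))), mul(add(add(Z, Z), Z), mul(SZ, SSSZ)))))))))
  [32] S(S(S(S(S(S(S(add(add(SSZ, mul(Z, SSSZ)), mul(add(add(Z, Z), Z), mul(SZ, SSSZ))))))))))
  [33] S(S(S(S(S(S(S(add(S(add(SZ, mul(Z, SSSZ))), mul(add(add(Z, Z), Z), mul(SZ, SSSZ))))))))))
  [34] S(S(S(S(S(S(S(S(add(add(SZ, mul(Z, SSSZ)), mul(add(add(Z, Z), Z), mul(SZ, SSSZ)))))))))))
  [35] S(S(S(S(S(S(S(S(add(S(add(Z, mul(Z, SSSZ))), mul(add(add(Z, Z), Z), mul(SZ, SSSZ)))))))))))
  [36] S(S(S(S(S(S(S(S(S(add(add(Z, mul(Z, SSSZ)), mul(add(add(Z, Z), Z), mul(SZ, SSSZ))))))))))))
  [37] S(S(S(S(S(S(S(S(S(add(mul(Z, SSSZ), mul(add(add(Z, Z), Z), mul(SZ, SSSZ))))))))))))
  [38] S(S(S(S(S(S(S(S(S(add(Z, mul(add(add(Z, Z), Z), mul(SZ, SSSZ))))))))))))
  [39] S(S(S(S(S(S(S(S(S(mul(add(add(Z, Z), Z), mul(SZ, SSSZ)))))))))))
  [40] S(S(S(S(S(S(S(S(S(mul(add(Z, Z), mul(SZ, SSSZ)))))))))))
  [41] S(S(S(S(S(S(S(S(S(mul(Z, mul(SZ, SSSZ)))))))))))
  [42] S^9(Z)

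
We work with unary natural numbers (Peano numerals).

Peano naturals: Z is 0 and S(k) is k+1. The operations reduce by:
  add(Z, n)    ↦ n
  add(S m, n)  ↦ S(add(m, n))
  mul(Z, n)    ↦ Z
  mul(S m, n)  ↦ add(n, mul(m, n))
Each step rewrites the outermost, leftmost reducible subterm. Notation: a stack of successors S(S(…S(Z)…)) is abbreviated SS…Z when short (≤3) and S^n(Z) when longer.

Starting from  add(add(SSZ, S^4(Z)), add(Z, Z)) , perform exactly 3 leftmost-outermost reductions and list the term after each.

Answer: after 3 steps: S(add(S(add(Z, S^4(Z))), add(Z, Z)))

Reduction:
  start: add(add(SSZ, S^4(Z)), add(Z, Z))
  →1  add(S(add(SZ, S^4(Z))), add(Z, Z))
  →2  S(add(add(SZ, S^4(Z)), add(Z, Z)))
  →3  S(add(S(add(Z, S^4(Z))), add(Z, Z)))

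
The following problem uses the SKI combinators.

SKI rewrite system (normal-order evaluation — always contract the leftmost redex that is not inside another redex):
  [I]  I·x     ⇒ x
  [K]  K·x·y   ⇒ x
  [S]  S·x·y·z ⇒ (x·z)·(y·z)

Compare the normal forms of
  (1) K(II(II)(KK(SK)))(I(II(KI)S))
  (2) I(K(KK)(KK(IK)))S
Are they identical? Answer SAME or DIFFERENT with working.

Answer: SAME — A ⇓ K, B ⇓ K

Derivation:
Term A:
  start: K(II(II)(KK(SK)))(I(II(KI)S))
  [1] II(II)(KK(SK))
  [2] I(II)(KK(SK))
  [3] II(KK(SK))
  [4] I(KK(SK))
  [5] KK(SK)
  [6] K

Term B:
  start: I(K(KK)(KK(IK)))S
  [1] K(KK)(KK(IK))S
  [2] KKS
  [3] K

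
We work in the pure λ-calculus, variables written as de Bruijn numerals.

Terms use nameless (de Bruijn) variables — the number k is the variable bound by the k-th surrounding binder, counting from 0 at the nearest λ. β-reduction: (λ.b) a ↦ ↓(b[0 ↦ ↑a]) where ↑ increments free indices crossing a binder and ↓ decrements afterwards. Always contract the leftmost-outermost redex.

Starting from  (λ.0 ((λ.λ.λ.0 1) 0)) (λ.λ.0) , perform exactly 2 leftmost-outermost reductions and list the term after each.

Answer: after 2 steps: λ.0

Derivation:
  start: (λ.0 ((λ.λ.λ.0 1) 0)) (λ.λ.0)
  step 1: (λ.λ.0) ((λ.λ.λ.0 1) (λ.λ.0))
  step 2: λ.0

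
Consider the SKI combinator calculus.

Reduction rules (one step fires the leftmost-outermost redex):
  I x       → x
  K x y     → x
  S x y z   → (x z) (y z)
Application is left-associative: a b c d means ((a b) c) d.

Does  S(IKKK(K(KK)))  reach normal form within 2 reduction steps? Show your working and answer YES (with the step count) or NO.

  start: S(IKKK(K(KK)))
  →1  S(KKK(K(KK)))
  →2  S(K(K(KK)))

Answer: YES — reaches normal form S(K(K(KK))) in 2 ≤ 2 steps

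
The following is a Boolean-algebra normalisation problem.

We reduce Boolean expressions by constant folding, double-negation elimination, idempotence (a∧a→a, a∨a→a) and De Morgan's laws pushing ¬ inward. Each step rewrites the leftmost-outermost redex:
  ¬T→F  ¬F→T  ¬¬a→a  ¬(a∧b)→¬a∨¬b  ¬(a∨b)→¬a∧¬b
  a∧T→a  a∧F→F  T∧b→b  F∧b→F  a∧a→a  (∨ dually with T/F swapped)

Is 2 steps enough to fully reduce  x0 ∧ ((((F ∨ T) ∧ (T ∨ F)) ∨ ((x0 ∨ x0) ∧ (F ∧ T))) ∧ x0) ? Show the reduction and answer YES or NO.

Answer: NO — after 2 steps the term is x0 ∧ (((T ∨ F) ∨ ((x0 ∨ x0) ∧ (F ∧ T))) ∧ x0), not yet normal

Working:
  start: x0 ∧ ((((F ∨ T) ∧ (T ∨ F)) ∨ ((x0 ∨ x0) ∧ (F ∧ T))) ∧ x0)
  step 1: x0 ∧ (((T ∧ (T ∨ F)) ∨ ((x0 ∨ x0) ∧ (F ∧ T))) ∧ x0)
  step 2: x0 ∧ (((T ∨ F) ∨ ((x0 ∨ x0) ∧ (F ∧ T))) ∧ x0)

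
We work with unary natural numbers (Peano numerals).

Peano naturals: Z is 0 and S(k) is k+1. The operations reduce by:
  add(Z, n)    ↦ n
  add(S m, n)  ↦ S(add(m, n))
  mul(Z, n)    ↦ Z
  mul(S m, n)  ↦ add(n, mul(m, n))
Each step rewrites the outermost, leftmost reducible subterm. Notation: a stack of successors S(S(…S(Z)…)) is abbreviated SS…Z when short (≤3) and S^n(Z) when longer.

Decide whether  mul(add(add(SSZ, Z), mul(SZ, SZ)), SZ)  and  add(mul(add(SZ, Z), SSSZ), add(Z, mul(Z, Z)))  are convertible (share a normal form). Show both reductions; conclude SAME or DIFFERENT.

Answer: SAME — A ⇓ SSSZ, B ⇓ SSSZ

Working:
Term A:
  start: mul(add(add(SSZ, Z), mul(SZ, SZ)), SZ)
  [1] mul(add(S(add(SZ, Z)), mul(SZ, SZ)), SZ)
  [2] mul(S(add(add(SZ, Z), mul(SZ, SZ))), SZ)
  [3] add(SZ, mul(add(add(SZ, Z), mul(SZ, SZ)), SZ))
  [4] S(add(Z, mul(add(add(SZ, Z), mul(SZ, SZ)), SZ)))
  [5] S(mul(add(add(SZ, Z), mul(SZ, SZ)), SZ))
  [6] S(mul(add(S(add(Z, Z)), mul(SZ, SZ)), SZ))
  [7] S(mul(S(add(add(Z, Z), mul(SZ, SZ))), SZ))
  [8] S(add(SZ, mul(add(add(Z, Z), mul(SZ, SZ)), SZ)))
  [9] S(S(add(Z, mul(add(add(Z, Z), mul(SZ, SZ)), SZ))))
  [10] S(S(mul(add(add(Z, Z), mul(SZ, SZ)), SZ)))
  [11] S(S(mul(add(Z, mul(SZ, SZ)), SZ)))
  [12] S(S(mul(mul(SZ, SZ), SZ)))
  [13] S(S(mul(add(SZ, mul(Z, SZ)), SZ)))
  [14] S(S(mul(S(add(Z, mul(Z, SZ))), SZ)))
  [15] S(S(add(SZ, mul(add(Z, mul(Z, SZ)), SZ))))
  [16] S(S(S(add(Z, mul(add(Z, mul(Z, SZ)), SZ)))))
  [17] S(S(S(mul(add(Z, mul(Z, SZ)), SZ))))
  [18] S(S(S(mul(mul(Z, SZ), SZ))))
  [19] S(S(S(mul(Z, SZ))))
  [20] SSSZ

Term B:
  start: add(mul(add(SZ, Z), SSSZ), add(Z, mul(Z, Z)))
  [1] add(mul(S(add(Z, Z)), SSSZ), add(Z, mul(Z, Z)))
  [2] add(add(SSSZ, mul(add(Z, Z), SSSZ)), add(Z, mul(Z, Z)))
  [3] add(S(add(SSZ, mul(add(Z, Z), SSSZ))), add(Z, mul(Z, Z)))
  [4] S(add(add(SSZ, mul(add(Z, Z), SSSZ)), add(Z, mul(Z, Z))))
  [5] S(add(S(add(SZ, mul(add(Z, Z), SSSZ))), add(Z, mul(Z, Z))))
  [6] S(S(add(add(SZ, mul(add(Z, Z), SSSZ)), add(Z, mul(Z, Z)))))
  [7] S(S(add(S(add(Z, mul(add(Z, Z), SSSZ))), add(Z, mul(Z, Z)))))
  [8] S(S(S(add(add(Z, mul(add(Z, Z), SSSZ)), add(Z, mul(Z, Z))))))
  [9] S(S(S(add(mul(add(Z, Z), SSSZ), add(Z, mul(Z, Z))))))
  [10] S(S(S(add(mul(Z, SSSZ), add(Z, mul(Z, Z))))))
  [11] S(S(S(add(Z, add(Z, mul(Z, Z))))))
  [12] S(S(S(add(Z, mul(Z, Z)))))
  [13] S(S(S(mul(Z, Z))))
  [14] SSSZ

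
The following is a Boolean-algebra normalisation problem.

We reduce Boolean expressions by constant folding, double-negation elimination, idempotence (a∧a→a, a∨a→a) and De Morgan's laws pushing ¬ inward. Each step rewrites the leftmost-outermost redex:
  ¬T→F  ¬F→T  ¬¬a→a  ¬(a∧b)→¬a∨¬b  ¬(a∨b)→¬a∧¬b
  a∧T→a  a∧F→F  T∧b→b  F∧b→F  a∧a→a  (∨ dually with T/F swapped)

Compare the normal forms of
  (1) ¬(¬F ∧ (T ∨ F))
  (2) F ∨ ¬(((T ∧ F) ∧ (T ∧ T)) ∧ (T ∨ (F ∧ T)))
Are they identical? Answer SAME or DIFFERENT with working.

Answer: DIFFERENT — A ⇓ F, B ⇓ T

Reduction:
Term A:
  start: ¬(¬F ∧ (T ∨ F))
  step 1: ¬¬F ∨ ¬(T ∨ F)
  step 2: F ∨ ¬(T ∨ F)
  step 3: ¬(T ∨ F)
  step 4: ¬T ∧ ¬F
  step 5: F ∧ ¬F
  step 6: F

Term B:
  start: F ∨ ¬(((T ∧ F) ∧ (T ∧ T)) ∧ (T ∨ (F ∧ T)))
  step 1: ¬(((T ∧ F) ∧ (T ∧ T)) ∧ (T ∨ (F ∧ T)))
  step 2: ¬((T ∧ F) ∧ (T ∧ T)) ∨ ¬(T ∨ (F ∧ T))
  step 3: (¬(T ∧ F) ∨ ¬(T ∧ T)) ∨ ¬(T ∨ (F ∧ T))
  step 4: ((¬T ∨ ¬F) ∨ ¬(T ∧ T)) ∨ ¬(T ∨ (F ∧ T))
  step 5: ((F ∨ ¬F) ∨ ¬(T ∧ T)) ∨ ¬(T ∨ (F ∧ T))
  step 6: (¬F ∨ ¬(T ∧ T)) ∨ ¬(T ∨ (F ∧ T))
  step 7: (T ∨ ¬(T ∧ T)) ∨ ¬(T ∨ (F ∧ T))
  step 8: T ∨ ¬(T ∨ (F ∧ T))
  step 9: T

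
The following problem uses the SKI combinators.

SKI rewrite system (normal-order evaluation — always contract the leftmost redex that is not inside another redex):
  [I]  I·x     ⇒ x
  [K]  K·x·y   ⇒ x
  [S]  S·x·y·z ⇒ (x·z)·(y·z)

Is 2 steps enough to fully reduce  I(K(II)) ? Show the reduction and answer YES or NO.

Answer: YES — reaches normal form KI in 2 ≤ 2 steps

Working:
  start: I(K(II))
  →1  K(II)
  →2  KI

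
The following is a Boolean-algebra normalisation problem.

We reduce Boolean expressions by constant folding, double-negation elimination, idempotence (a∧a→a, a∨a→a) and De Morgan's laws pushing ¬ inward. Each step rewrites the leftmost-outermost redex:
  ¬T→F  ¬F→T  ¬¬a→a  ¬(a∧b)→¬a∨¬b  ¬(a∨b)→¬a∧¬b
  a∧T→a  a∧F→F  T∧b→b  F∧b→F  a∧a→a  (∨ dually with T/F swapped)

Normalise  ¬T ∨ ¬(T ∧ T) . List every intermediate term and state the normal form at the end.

  start: ¬T ∨ ¬(T ∧ T)
  step 1: F ∨ ¬(T ∧ T)
  step 2: ¬(T ∧ T)
  step 3: ¬T ∨ ¬T
  step 4: ¬T
  step 5: F

Answer: normal form = F  (in 5 steps)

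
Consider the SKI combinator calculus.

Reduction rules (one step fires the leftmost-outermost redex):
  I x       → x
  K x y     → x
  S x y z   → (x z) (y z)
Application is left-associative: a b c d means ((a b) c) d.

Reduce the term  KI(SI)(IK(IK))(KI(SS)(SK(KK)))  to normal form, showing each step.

Answer: normal form = K  (in 5 steps)

Reduction:
  start: KI(SI)(IK(IK))(KI(SS)(SK(KK)))
  [1] I(IK(IK))(KI(SS)(SK(KK)))
  [2] IK(IK)(KI(SS)(SK(KK)))
  [3] K(IK)(KI(SS)(SK(KK)))
  [4] IK
  [5] K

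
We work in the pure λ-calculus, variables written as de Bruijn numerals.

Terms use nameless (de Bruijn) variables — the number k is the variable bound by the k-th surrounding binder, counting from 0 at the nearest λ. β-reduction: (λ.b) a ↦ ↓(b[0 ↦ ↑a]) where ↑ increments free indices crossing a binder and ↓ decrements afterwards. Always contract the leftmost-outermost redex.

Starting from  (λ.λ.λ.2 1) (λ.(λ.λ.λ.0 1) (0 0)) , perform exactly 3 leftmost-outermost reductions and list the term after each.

  start: (λ.λ.λ.2 1) (λ.(λ.λ.λ.0 1) (0 0))
  →1  λ.λ.(λ.(λ.λ.λ.0 1) (0 0)) 1
  →2  λ.λ.(λ.λ.λ.0 1) (1 1)
  →3  λ.λ.λ.λ.0 1

Answer: after 3 steps: λ.λ.λ.λ.0 1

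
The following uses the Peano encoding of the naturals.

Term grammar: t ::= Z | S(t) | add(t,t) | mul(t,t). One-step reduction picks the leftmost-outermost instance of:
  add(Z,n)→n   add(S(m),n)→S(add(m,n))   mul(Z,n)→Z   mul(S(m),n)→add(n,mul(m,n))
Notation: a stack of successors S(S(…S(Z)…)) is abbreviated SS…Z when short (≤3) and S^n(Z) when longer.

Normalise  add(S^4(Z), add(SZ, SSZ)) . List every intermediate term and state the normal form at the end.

  start: add(S^4(Z), add(SZ, SSZ))
  [1] S(add(SSSZ, add(SZ, SSZ)))
  [2] S(S(add(SSZ, add(SZ, SSZ))))
  [3] S(S(S(add(SZ, add(SZ, SSZ)))))
  [4] S(S(S(S(add(Z, add(SZ, SSZ))))))
  [5] S(S(S(S(add(SZ, SSZ)))))
  [6] S(S(S(S(S(add(Z, SSZ))))))
  [7] S^7(Z)

Answer: normal form = S^7(Z)  (in 7 steps)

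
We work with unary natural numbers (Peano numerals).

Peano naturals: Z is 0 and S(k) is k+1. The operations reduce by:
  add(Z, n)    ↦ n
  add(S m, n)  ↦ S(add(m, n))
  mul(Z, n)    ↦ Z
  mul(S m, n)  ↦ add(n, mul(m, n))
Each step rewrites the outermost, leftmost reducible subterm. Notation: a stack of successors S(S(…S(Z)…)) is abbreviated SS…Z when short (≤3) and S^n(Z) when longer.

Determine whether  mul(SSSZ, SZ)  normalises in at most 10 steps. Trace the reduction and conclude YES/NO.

Answer: YES — reaches normal form SSSZ in 10 ≤ 10 steps

Working:
  start: mul(SSSZ, SZ)
  step 1: add(SZ, mul(SSZ, SZ))
  step 2: S(add(Z, mul(SSZ, SZ)))
  step 3: S(mul(SSZ, SZ))
  step 4: S(add(SZ, mul(SZ, SZ)))
  step 5: S(S(add(Z, mul(SZ, SZ))))
  step 6: S(S(mul(SZ, SZ)))
  step 7: S(S(add(SZ, mul(Z, SZ))))
  step 8: S(S(S(add(Z, mul(Z, SZ)))))
  step 9: S(S(S(mul(Z, SZ))))
  step 10: SSSZ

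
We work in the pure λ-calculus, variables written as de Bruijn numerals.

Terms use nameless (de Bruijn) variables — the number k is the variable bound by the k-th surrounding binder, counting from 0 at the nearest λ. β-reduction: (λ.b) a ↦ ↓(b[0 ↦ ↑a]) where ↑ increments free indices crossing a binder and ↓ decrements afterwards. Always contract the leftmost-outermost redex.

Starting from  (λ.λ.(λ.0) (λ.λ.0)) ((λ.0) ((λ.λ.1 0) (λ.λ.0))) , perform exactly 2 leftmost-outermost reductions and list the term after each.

  start: (λ.λ.(λ.0) (λ.λ.0)) ((λ.0) ((λ.λ.1 0) (λ.λ.0)))
  [1] λ.(λ.0) (λ.λ.0)
  [2] λ.λ.λ.0

Answer: after 2 steps: λ.λ.λ.0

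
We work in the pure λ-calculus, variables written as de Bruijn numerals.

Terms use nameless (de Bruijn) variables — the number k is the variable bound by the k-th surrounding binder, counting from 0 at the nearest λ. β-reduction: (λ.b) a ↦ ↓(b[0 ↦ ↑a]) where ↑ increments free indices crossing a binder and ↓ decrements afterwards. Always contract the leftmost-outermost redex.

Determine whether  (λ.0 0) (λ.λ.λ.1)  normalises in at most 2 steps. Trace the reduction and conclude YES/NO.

Answer: YES — reaches normal form λ.λ.1 in 2 ≤ 2 steps

Reduction:
  start: (λ.0 0) (λ.λ.λ.1)
  [1] (λ.λ.λ.1) (λ.λ.λ.1)
  [2] λ.λ.1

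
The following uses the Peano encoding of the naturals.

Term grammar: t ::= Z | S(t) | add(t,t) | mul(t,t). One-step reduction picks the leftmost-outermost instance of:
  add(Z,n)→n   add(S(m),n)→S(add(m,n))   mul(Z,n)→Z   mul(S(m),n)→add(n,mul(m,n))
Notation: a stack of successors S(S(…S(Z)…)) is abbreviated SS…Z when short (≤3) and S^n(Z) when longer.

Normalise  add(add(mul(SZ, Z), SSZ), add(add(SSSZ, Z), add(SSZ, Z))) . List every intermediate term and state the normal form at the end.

Answer: normal form = S^7(Z)  (in 18 steps)

Derivation:
  start: add(add(mul(SZ, Z), SSZ), add(add(SSSZ, Z), add(SSZ, Z)))
  [1] add(add(add(Z, mul(Z, Z)), SSZ), add(add(SSSZ, Z), add(SSZ, Z)))
  [2] add(add(mul(Z, Z), SSZ), add(add(SSSZ, Z), add(SSZ, Z)))
  [3] add(add(Z, SSZ), add(add(SSSZ, Z), add(SSZ, Z)))
  [4] add(SSZ, add(add(SSSZ, Z), add(SSZ, Z)))
  [5] S(add(SZ, add(add(SSSZ, Z), add(SSZ, Z))))
  [6] S(S(add(Z, add(add(SSSZ, Z), add(SSZ, Z)))))
  [7] S(S(add(add(SSSZ, Z), add(SSZ, Z))))
  [8] S(S(add(S(add(SSZ, Z)), add(SSZ, Z))))
  [9] S(S(S(add(add(SSZ, Z), add(SSZ, Z)))))
  [10] S(S(S(add(S(add(SZ, Z)), add(SSZ, Z)))))
  [11] S(S(S(S(add(add(SZ, Z), add(SSZ, Z))))))
  [12] S(S(S(S(add(S(add(Z, Z)), add(SSZ, Z))))))
  [13] S(S(S(S(S(add(add(Z, Z), add(SSZ, Z)))))))
  [14] S(S(S(S(S(add(Z, add(SSZ, Z)))))))
  [15] S(S(S(S(S(add(SSZ, Z))))))
  [16] S(S(S(S(S(S(add(SZ, Z)))))))
  [17] S(S(S(S(S(S(S(add(Z, Z))))))))
  [18] S^7(Z)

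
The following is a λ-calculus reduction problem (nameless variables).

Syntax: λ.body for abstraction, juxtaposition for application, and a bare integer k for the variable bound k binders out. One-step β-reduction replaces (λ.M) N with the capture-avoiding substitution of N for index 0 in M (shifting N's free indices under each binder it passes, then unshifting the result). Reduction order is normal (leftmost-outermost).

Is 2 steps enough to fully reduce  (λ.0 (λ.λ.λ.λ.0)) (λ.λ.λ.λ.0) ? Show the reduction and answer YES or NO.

  start: (λ.0 (λ.λ.λ.λ.0)) (λ.λ.λ.λ.0)
  →1  (λ.λ.λ.λ.0) (λ.λ.λ.λ.0)
  →2  λ.λ.λ.0

Answer: YES — reaches normal form λ.λ.λ.0 in 2 ≤ 2 steps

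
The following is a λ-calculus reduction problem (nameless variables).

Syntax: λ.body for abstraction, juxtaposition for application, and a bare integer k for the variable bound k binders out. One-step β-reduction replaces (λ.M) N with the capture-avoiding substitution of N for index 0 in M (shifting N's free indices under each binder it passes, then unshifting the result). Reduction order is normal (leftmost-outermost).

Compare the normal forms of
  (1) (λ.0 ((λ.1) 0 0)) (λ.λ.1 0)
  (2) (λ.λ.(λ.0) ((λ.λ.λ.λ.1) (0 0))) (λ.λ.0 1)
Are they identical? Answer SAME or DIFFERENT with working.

Term A:
  start: (λ.0 ((λ.1) 0 0)) (λ.λ.1 0)
  →1  (λ.λ.1 0) ((λ.λ.λ.1 0) (λ.λ.1 0) (λ.λ.1 0))
  →2  λ.(λ.λ.λ.1 0) (λ.λ.1 0) (λ.λ.1 0) 0
  →3  λ.(λ.λ.1 0) (λ.λ.1 0) 0
  →4  λ.(λ.(λ.λ.1 0) 0) 0
  →5  λ.(λ.λ.1 0) 0
  →6  λ.λ.1 0

Term B:
  start: (λ.λ.(λ.0) ((λ.λ.λ.λ.1) (0 0))) (λ.λ.0 1)
  →1  λ.(λ.0) ((λ.λ.λ.λ.1) (0 0))
  →2  λ.(λ.λ.λ.λ.1) (0 0)
  →3  λ.λ.λ.λ.1

Answer: DIFFERENT — A ⇓ λ.λ.1 0, B ⇓ λ.λ.λ.λ.1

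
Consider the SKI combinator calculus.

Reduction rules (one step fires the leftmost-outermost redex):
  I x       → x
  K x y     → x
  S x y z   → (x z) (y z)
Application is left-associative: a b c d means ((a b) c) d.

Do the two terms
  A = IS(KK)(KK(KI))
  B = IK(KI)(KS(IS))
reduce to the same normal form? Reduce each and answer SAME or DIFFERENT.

Answer: DIFFERENT — A ⇓ S(KK)K, B ⇓ KI

Working:
Term A:
  start: IS(KK)(KK(KI))
  step 1: S(KK)(KK(KI))
  step 2: S(KK)K

Term B:
  start: IK(KI)(KS(IS))
  step 1: K(KI)(KS(IS))
  step 2: KI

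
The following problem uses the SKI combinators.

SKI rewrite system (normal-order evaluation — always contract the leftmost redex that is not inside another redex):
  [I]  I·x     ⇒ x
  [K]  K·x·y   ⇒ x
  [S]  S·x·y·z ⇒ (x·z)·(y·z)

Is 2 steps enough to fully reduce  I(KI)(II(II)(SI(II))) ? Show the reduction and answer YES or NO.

  start: I(KI)(II(II)(SI(II)))
  [1] KI(II(II)(SI(II)))
  [2] I

Answer: YES — reaches normal form I in 2 ≤ 2 steps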